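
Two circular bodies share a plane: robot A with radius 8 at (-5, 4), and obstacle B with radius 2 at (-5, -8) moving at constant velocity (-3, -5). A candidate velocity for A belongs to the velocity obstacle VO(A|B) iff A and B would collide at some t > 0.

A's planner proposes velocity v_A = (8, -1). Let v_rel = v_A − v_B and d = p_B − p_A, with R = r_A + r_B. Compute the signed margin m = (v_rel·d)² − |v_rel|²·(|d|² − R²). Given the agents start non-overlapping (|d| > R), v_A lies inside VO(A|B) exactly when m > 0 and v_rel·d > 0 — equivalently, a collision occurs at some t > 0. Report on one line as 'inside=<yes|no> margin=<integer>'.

d = (0, -12),  |d|² = 144;  R = 8+2 = 10,  c = 144−10² = 44
v_rel = (11, 4),  |v_rel|² = 137;  v_rel·d = (11)·(0) + (4)·(-12) = -48
137·t² + 96·t + 44 = 0  ⇒  m = (-48)² − 137·44 = -3724
m = -3724 < 0,  v_rel·d = -48 < 0  ⇒  outside

inside=no margin=-3724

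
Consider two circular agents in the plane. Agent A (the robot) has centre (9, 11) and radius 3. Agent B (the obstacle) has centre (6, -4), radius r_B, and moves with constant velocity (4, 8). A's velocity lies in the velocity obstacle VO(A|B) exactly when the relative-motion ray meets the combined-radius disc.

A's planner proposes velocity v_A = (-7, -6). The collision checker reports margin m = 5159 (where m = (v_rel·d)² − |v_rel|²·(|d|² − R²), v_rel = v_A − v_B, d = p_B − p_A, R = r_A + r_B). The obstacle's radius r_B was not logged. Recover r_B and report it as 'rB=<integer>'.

m = 5159
d = (-3, -15);  v_rel = (-11, -14),  |v_rel|² = 317
v_rel×d = (-11)·(-15) − (-14)·(-3) = 123
since m = R²·317 − 123²:  R² = (15129 + 5159) / 317 = 64
R = √64 = 8  ⇒  r_B = 8 − 3 = 5

rB=5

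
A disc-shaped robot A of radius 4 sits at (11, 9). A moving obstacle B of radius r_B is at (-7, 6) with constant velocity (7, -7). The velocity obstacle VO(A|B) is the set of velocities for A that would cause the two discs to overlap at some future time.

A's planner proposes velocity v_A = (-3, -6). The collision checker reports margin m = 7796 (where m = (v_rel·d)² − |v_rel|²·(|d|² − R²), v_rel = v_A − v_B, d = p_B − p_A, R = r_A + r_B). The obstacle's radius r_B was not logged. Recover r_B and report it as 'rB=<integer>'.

m = 7796
d = (-18, -3);  v_rel = (-10, 1),  |v_rel|² = 101
v_rel×d = (-10)·(-3) − (1)·(-18) = 48
since m = R²·101 − 48²:  R² = (2304 + 7796) / 101 = 100
R = √100 = 10  ⇒  r_B = 10 − 4 = 6

rB=6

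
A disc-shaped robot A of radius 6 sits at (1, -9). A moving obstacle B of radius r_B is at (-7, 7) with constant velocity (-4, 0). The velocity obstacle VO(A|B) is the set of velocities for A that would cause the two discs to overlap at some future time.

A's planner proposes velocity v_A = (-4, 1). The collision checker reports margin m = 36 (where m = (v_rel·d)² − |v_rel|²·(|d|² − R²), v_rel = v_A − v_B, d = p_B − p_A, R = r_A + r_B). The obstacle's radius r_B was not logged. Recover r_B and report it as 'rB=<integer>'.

m = 36
d = (-8, 16);  v_rel = (0, 1),  |v_rel|² = 1
v_rel×d = (0)·(16) − (1)·(-8) = 8
since m = R²·1 − 8²:  R² = (64 + 36) / 1 = 100
R = √100 = 10  ⇒  r_B = 10 − 6 = 4

rB=4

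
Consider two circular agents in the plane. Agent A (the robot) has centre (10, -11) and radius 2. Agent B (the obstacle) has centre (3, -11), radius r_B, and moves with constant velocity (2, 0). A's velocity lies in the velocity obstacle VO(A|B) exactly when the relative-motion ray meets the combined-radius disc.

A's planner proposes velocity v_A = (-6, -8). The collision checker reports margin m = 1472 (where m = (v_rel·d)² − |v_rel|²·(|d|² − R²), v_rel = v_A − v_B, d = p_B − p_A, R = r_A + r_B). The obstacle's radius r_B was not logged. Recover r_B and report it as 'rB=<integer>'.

m = 1472
d = (-7, 0);  v_rel = (-8, -8),  |v_rel|² = 128
v_rel×d = (-8)·(0) − (-8)·(-7) = -56
since m = R²·128 − (-56)²:  R² = (3136 + 1472) / 128 = 36
R = √36 = 6  ⇒  r_B = 6 − 2 = 4

rB=4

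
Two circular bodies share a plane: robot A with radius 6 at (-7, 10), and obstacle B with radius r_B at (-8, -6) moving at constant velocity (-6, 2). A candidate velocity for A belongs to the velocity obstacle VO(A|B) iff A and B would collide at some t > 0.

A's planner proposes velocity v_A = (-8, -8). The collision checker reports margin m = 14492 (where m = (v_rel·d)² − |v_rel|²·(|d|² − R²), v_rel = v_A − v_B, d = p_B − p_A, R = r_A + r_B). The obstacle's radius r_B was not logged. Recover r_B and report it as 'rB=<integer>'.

m = 14492
d = (-1, -16);  v_rel = (-2, -10),  |v_rel|² = 104
v_rel×d = (-2)·(-16) − (-10)·(-1) = 22
since m = R²·104 − 22²:  R² = (484 + 14492) / 104 = 144
R = √144 = 12  ⇒  r_B = 12 − 6 = 6

rB=6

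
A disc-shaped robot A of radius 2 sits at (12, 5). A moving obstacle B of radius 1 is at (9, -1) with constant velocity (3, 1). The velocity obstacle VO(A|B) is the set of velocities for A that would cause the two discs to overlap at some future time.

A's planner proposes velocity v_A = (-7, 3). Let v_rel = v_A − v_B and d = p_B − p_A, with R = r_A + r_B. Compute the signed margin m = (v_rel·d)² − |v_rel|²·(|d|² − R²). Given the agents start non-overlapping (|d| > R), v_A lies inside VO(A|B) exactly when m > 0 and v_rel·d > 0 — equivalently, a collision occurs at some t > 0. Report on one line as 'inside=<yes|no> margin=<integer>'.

d = (-3, -6),  |d|² = 45;  R = 2+1 = 3,  c = 45−3² = 36
v_rel = (-10, 2),  |v_rel|² = 104;  v_rel·d = (-10)·(-3) + (2)·(-6) = 18
104·t² − 36·t + 36 = 0  ⇒  m = 18² − 104·36 = -3420
m = -3420 < 0,  v_rel·d = 18 > 0  ⇒  outside

inside=no margin=-3420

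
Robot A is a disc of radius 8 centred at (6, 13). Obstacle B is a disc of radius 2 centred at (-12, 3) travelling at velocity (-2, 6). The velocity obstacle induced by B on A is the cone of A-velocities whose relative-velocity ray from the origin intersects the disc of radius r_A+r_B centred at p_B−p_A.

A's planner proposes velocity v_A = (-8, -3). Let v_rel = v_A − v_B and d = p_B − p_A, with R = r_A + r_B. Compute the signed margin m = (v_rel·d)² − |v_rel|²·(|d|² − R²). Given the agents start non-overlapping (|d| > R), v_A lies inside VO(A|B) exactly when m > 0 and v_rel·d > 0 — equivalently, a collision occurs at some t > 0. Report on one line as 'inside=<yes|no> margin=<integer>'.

d = (-18, -10),  |d|² = 424;  R = 8+2 = 10,  c = 424−10² = 324
v_rel = (-6, -9),  |v_rel|² = 117;  v_rel·d = (-6)·(-18) + (-9)·(-10) = 198
117·t² − 396·t + 324 = 0  ⇒  m = 198² − 117·324 = 1296
m = 1296 > 0,  v_rel·d = 198 > 0  ⇒  inside

inside=yes margin=1296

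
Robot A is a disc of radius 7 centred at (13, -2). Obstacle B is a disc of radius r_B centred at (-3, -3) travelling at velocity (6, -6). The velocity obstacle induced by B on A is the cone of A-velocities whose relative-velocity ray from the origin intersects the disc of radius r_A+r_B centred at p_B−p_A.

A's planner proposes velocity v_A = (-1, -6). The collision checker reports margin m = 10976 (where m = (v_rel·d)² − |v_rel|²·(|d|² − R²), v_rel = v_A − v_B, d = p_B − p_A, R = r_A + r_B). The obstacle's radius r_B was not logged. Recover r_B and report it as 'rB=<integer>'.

m = 10976
d = (-16, -1);  v_rel = (-7, 0),  |v_rel|² = 49
v_rel×d = (-7)·(-1) − (0)·(-16) = 7
since m = R²·49 − 7²:  R² = (49 + 10976) / 49 = 225
R = √225 = 15  ⇒  r_B = 15 − 7 = 8

rB=8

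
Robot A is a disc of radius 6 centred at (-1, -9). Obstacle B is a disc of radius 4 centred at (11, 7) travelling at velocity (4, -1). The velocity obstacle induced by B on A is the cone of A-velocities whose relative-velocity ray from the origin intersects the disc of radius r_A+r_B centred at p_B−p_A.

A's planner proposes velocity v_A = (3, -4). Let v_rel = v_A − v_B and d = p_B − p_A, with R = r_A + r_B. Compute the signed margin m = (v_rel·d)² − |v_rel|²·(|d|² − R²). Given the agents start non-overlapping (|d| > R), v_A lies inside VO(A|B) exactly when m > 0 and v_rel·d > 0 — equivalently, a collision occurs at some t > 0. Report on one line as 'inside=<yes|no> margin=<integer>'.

d = (12, 16),  |d|² = 400;  R = 6+4 = 10,  c = 400−10² = 300
v_rel = (-1, -3),  |v_rel|² = 10;  v_rel·d = (-1)·(12) + (-3)·(16) = -60
10·t² + 120·t + 300 = 0  ⇒  m = (-60)² − 10·300 = 600
m = 600 > 0,  v_rel·d = -60 < 0  ⇒  outside

inside=no margin=600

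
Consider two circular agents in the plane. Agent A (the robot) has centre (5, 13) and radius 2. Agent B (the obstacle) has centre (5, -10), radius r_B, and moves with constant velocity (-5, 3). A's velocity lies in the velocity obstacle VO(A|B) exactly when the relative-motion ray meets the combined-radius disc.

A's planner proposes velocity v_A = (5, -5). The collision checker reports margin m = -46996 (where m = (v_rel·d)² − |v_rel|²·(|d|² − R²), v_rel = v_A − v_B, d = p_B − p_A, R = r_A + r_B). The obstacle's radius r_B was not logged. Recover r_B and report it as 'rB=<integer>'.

m = -46996
d = (0, -23);  v_rel = (10, -8),  |v_rel|² = 164
v_rel×d = (10)·(-23) − (-8)·(0) = -230
since m = R²·164 − (-230)²:  R² = (52900 + -46996) / 164 = 36
R = √36 = 6  ⇒  r_B = 6 − 2 = 4

rB=4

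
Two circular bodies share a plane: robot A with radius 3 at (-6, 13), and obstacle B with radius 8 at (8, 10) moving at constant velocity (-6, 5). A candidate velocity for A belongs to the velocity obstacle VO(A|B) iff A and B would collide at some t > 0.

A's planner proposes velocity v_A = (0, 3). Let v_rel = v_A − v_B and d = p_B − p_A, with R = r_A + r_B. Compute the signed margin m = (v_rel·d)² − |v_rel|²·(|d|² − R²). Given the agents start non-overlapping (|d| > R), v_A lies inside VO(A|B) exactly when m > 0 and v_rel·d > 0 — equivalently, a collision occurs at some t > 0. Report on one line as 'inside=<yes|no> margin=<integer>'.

d = (14, -3),  |d|² = 205;  R = 3+8 = 11,  c = 205−11² = 84
v_rel = (6, -2),  |v_rel|² = 40;  v_rel·d = (6)·(14) + (-2)·(-3) = 90
40·t² − 180·t + 84 = 0  ⇒  m = 90² − 40·84 = 4740
m = 4740 > 0,  v_rel·d = 90 > 0  ⇒  inside

inside=yes margin=4740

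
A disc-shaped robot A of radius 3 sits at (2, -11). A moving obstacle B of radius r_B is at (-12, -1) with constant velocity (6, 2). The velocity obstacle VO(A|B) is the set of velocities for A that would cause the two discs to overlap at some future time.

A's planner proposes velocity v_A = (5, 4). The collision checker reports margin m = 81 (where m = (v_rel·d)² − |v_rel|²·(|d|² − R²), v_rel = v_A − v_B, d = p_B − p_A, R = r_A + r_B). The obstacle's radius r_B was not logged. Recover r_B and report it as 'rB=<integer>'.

m = 81
d = (-14, 10);  v_rel = (-1, 2),  |v_rel|² = 5
v_rel×d = (-1)·(10) − (2)·(-14) = 18
since m = R²·5 − 18²:  R² = (324 + 81) / 5 = 81
R = √81 = 9  ⇒  r_B = 9 − 3 = 6

rB=6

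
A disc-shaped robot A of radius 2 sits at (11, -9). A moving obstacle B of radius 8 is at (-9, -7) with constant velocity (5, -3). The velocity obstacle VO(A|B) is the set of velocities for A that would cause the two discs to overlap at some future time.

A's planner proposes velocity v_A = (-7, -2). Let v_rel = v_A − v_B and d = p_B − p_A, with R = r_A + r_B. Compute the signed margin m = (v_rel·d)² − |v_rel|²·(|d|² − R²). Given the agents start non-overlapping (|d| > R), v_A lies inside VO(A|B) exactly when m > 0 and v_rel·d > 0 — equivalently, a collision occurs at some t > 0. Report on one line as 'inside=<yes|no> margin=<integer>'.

d = (-20, 2),  |d|² = 404;  R = 2+8 = 10,  c = 404−10² = 304
v_rel = (-12, 1),  |v_rel|² = 145;  v_rel·d = (-12)·(-20) + (1)·(2) = 242
145·t² − 484·t + 304 = 0  ⇒  m = 242² − 145·304 = 14484
m = 14484 > 0,  v_rel·d = 242 > 0  ⇒  inside

inside=yes margin=14484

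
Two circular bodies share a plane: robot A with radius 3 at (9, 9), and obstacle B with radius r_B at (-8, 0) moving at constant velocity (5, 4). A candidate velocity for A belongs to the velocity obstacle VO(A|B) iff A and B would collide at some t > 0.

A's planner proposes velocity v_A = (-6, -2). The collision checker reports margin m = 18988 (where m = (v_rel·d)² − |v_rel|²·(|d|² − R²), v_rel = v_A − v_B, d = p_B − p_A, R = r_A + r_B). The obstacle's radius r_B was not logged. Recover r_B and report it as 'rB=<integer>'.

m = 18988
d = (-17, -9);  v_rel = (-11, -6),  |v_rel|² = 157
v_rel×d = (-11)·(-9) − (-6)·(-17) = -3
since m = R²·157 − (-3)²:  R² = (9 + 18988) / 157 = 121
R = √121 = 11  ⇒  r_B = 11 − 3 = 8

rB=8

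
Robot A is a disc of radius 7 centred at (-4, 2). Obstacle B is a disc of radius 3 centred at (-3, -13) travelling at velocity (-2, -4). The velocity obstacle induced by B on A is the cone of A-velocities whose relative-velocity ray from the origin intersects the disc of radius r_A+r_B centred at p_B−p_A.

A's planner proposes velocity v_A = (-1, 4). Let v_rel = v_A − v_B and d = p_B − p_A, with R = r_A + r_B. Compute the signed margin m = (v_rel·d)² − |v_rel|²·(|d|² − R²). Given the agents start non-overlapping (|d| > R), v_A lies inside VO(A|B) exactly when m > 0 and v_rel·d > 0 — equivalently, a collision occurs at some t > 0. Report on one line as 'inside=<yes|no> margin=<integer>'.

d = (1, -15),  |d|² = 226;  R = 7+3 = 10,  c = 226−10² = 126
v_rel = (1, 8),  |v_rel|² = 65;  v_rel·d = (1)·(1) + (8)·(-15) = -119
65·t² + 238·t + 126 = 0  ⇒  m = (-119)² − 65·126 = 5971
m = 5971 > 0,  v_rel·d = -119 < 0  ⇒  outside

inside=no margin=5971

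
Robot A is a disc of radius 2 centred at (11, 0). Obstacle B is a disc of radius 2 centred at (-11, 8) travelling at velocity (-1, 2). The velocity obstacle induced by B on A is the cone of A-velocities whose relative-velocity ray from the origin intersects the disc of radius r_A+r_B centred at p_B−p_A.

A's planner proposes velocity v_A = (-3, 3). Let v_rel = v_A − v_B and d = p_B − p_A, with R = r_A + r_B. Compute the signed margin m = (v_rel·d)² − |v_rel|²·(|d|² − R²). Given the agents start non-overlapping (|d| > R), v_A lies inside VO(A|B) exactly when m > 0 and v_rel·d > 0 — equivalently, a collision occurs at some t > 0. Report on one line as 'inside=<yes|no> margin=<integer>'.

d = (-22, 8),  |d|² = 548;  R = 2+2 = 4,  c = 548−4² = 532
v_rel = (-2, 1),  |v_rel|² = 5;  v_rel·d = (-2)·(-22) + (1)·(8) = 52
5·t² − 104·t + 532 = 0  ⇒  m = 52² − 5·532 = 44
m = 44 > 0,  v_rel·d = 52 > 0  ⇒  inside

inside=yes margin=44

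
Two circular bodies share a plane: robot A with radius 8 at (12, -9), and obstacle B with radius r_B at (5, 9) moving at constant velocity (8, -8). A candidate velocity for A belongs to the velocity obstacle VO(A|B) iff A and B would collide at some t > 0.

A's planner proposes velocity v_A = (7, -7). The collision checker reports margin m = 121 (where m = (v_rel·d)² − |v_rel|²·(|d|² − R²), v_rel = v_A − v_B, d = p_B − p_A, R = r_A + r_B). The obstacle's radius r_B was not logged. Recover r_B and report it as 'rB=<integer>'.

m = 121
d = (-7, 18);  v_rel = (-1, 1),  |v_rel|² = 2
v_rel×d = (-1)·(18) − (1)·(-7) = -11
since m = R²·2 − (-11)²:  R² = (121 + 121) / 2 = 121
R = √121 = 11  ⇒  r_B = 11 − 8 = 3

rB=3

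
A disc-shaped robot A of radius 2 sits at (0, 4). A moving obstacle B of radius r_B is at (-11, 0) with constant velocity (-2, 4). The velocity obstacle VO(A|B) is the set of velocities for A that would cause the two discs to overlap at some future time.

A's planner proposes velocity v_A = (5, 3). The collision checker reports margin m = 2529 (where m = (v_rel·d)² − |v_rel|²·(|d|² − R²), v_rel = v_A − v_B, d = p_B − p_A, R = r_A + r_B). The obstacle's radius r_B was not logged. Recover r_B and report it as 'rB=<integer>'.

m = 2529
d = (-11, -4);  v_rel = (7, -1),  |v_rel|² = 50
v_rel×d = (7)·(-4) − (-1)·(-11) = -39
since m = R²·50 − (-39)²:  R² = (1521 + 2529) / 50 = 81
R = √81 = 9  ⇒  r_B = 9 − 2 = 7

rB=7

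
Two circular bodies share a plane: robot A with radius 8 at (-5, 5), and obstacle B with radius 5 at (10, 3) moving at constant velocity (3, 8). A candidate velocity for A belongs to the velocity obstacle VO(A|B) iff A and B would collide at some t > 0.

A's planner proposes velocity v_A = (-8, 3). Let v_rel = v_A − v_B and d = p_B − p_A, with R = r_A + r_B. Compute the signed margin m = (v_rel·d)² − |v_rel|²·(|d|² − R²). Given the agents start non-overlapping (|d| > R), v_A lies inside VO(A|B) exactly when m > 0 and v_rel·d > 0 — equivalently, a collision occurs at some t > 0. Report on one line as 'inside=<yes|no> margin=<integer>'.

d = (15, -2),  |d|² = 229;  R = 8+5 = 13,  c = 229−13² = 60
v_rel = (-11, -5),  |v_rel|² = 146;  v_rel·d = (-11)·(15) + (-5)·(-2) = -155
146·t² + 310·t + 60 = 0  ⇒  m = (-155)² − 146·60 = 15265
m = 15265 > 0,  v_rel·d = -155 < 0  ⇒  outside

inside=no margin=15265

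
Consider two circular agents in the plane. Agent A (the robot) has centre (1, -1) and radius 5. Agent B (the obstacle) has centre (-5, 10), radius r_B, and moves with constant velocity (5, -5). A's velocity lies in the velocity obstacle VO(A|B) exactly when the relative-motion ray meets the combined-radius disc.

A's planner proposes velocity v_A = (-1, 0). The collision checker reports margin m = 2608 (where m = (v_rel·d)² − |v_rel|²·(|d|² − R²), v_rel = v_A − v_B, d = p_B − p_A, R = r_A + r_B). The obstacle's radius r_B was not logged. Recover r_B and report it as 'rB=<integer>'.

m = 2608
d = (-6, 11);  v_rel = (-6, 5),  |v_rel|² = 61
v_rel×d = (-6)·(11) − (5)·(-6) = -36
since m = R²·61 − (-36)²:  R² = (1296 + 2608) / 61 = 64
R = √64 = 8  ⇒  r_B = 8 − 5 = 3

rB=3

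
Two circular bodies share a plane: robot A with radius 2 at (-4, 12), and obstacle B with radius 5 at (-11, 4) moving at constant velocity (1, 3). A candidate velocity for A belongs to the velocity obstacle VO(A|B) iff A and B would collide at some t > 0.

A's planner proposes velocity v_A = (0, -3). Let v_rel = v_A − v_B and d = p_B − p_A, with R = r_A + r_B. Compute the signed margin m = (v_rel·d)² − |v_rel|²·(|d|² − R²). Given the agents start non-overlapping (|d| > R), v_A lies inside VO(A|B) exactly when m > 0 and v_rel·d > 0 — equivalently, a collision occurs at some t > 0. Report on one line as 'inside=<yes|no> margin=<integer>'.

d = (-7, -8),  |d|² = 113;  R = 2+5 = 7,  c = 113−7² = 64
v_rel = (-1, -6),  |v_rel|² = 37;  v_rel·d = (-1)·(-7) + (-6)·(-8) = 55
37·t² − 110·t + 64 = 0  ⇒  m = 55² − 37·64 = 657
m = 657 > 0,  v_rel·d = 55 > 0  ⇒  inside

inside=yes margin=657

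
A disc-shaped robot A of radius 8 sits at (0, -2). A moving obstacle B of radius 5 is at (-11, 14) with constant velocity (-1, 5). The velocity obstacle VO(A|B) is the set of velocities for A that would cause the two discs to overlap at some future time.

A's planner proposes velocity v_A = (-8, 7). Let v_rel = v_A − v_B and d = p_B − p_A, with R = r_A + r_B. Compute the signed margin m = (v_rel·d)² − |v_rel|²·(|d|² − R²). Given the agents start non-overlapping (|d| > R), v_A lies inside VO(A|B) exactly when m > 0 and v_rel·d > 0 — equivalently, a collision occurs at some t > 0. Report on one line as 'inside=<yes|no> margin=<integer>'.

d = (-11, 16),  |d|² = 377;  R = 8+5 = 13,  c = 377−13² = 208
v_rel = (-7, 2),  |v_rel|² = 53;  v_rel·d = (-7)·(-11) + (2)·(16) = 109
53·t² − 218·t + 208 = 0  ⇒  m = 109² − 53·208 = 857
m = 857 > 0,  v_rel·d = 109 > 0  ⇒  inside

inside=yes margin=857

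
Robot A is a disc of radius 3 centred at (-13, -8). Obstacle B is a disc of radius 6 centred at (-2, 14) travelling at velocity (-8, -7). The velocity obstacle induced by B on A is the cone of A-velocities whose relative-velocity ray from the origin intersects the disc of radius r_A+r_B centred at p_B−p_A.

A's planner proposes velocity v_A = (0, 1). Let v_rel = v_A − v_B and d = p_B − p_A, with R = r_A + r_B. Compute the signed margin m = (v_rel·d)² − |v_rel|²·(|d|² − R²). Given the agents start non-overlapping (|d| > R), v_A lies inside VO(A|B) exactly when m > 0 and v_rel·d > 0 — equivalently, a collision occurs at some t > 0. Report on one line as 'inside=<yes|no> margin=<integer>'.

d = (11, 22),  |d|² = 605;  R = 3+6 = 9,  c = 605−9² = 524
v_rel = (8, 8),  |v_rel|² = 128;  v_rel·d = (8)·(11) + (8)·(22) = 264
128·t² − 528·t + 524 = 0  ⇒  m = 264² − 128·524 = 2624
m = 2624 > 0,  v_rel·d = 264 > 0  ⇒  inside

inside=yes margin=2624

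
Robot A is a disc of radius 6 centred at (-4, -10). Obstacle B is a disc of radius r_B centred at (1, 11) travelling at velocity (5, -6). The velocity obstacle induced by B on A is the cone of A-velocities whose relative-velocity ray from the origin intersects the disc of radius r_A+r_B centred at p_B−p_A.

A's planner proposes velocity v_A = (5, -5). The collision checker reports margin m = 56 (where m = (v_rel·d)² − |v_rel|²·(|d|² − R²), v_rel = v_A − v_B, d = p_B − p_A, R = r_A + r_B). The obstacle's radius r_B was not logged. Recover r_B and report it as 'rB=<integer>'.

m = 56
d = (5, 21);  v_rel = (0, 1),  |v_rel|² = 1
v_rel×d = (0)·(21) − (1)·(5) = -5
since m = R²·1 − (-5)²:  R² = (25 + 56) / 1 = 81
R = √81 = 9  ⇒  r_B = 9 − 6 = 3

rB=3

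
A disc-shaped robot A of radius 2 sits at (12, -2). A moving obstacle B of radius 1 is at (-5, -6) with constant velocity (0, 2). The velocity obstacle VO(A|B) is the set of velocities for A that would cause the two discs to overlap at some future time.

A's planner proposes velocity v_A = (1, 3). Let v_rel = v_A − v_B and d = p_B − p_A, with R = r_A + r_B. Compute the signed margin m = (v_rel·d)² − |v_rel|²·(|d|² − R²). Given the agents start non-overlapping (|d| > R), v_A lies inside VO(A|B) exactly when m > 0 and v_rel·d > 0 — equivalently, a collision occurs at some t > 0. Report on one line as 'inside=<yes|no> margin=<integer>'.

d = (-17, -4),  |d|² = 305;  R = 2+1 = 3,  c = 305−3² = 296
v_rel = (1, 1),  |v_rel|² = 2;  v_rel·d = (1)·(-17) + (1)·(-4) = -21
2·t² + 42·t + 296 = 0  ⇒  m = (-21)² − 2·296 = -151
m = -151 < 0,  v_rel·d = -21 < 0  ⇒  outside

inside=no margin=-151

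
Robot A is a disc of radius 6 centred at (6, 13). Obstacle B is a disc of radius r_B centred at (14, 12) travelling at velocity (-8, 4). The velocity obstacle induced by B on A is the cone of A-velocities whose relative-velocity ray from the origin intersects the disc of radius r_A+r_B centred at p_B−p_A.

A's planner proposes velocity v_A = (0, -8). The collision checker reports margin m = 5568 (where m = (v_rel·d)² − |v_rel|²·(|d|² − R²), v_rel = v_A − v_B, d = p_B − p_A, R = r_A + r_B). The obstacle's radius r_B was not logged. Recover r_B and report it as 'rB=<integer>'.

m = 5568
d = (8, -1);  v_rel = (8, -12),  |v_rel|² = 208
v_rel×d = (8)·(-1) − (-12)·(8) = 88
since m = R²·208 − 88²:  R² = (7744 + 5568) / 208 = 64
R = √64 = 8  ⇒  r_B = 8 − 6 = 2

rB=2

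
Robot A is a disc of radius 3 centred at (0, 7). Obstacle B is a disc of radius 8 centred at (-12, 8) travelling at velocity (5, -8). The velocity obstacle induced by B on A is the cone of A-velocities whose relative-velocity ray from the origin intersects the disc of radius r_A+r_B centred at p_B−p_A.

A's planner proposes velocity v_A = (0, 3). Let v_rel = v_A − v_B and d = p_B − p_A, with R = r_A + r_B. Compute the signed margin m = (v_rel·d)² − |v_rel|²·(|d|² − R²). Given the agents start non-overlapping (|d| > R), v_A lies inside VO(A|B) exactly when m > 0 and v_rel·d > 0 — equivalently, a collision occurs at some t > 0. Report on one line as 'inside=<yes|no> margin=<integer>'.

d = (-12, 1),  |d|² = 145;  R = 3+8 = 11,  c = 145−11² = 24
v_rel = (-5, 11),  |v_rel|² = 146;  v_rel·d = (-5)·(-12) + (11)·(1) = 71
146·t² − 142·t + 24 = 0  ⇒  m = 71² − 146·24 = 1537
m = 1537 > 0,  v_rel·d = 71 > 0  ⇒  inside

inside=yes margin=1537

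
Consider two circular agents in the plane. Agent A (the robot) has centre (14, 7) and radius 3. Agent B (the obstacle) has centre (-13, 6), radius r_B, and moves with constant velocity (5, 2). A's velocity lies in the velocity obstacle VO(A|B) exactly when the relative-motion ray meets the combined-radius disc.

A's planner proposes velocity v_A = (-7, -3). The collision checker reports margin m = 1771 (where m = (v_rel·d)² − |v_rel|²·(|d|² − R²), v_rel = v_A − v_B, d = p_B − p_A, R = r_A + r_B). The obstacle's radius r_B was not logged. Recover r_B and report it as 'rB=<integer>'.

m = 1771
d = (-27, -1);  v_rel = (-12, -5),  |v_rel|² = 169
v_rel×d = (-12)·(-1) − (-5)·(-27) = -123
since m = R²·169 − (-123)²:  R² = (15129 + 1771) / 169 = 100
R = √100 = 10  ⇒  r_B = 10 − 3 = 7

rB=7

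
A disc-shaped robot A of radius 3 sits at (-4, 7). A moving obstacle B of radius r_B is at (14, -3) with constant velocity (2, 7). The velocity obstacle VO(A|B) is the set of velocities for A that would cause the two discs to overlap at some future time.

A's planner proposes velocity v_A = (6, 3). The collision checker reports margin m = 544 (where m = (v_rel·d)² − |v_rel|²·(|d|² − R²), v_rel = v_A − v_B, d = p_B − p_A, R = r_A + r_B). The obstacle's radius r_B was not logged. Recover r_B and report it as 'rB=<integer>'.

m = 544
d = (18, -10);  v_rel = (4, -4),  |v_rel|² = 32
v_rel×d = (4)·(-10) − (-4)·(18) = 32
since m = R²·32 − 32²:  R² = (1024 + 544) / 32 = 49
R = √49 = 7  ⇒  r_B = 7 − 3 = 4

rB=4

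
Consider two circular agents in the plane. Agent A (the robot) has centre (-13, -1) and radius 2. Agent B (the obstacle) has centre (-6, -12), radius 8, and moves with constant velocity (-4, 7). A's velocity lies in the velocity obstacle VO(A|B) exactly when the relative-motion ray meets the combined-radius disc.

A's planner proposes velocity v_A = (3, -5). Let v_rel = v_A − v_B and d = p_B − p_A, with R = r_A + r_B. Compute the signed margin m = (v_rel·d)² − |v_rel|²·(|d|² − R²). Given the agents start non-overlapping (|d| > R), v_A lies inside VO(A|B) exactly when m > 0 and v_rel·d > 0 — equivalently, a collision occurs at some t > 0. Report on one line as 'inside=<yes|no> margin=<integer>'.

d = (7, -11),  |d|² = 170;  R = 2+8 = 10,  c = 170−10² = 70
v_rel = (7, -12),  |v_rel|² = 193;  v_rel·d = (7)·(7) + (-12)·(-11) = 181
193·t² − 362·t + 70 = 0  ⇒  m = 181² − 193·70 = 19251
m = 19251 > 0,  v_rel·d = 181 > 0  ⇒  inside

inside=yes margin=19251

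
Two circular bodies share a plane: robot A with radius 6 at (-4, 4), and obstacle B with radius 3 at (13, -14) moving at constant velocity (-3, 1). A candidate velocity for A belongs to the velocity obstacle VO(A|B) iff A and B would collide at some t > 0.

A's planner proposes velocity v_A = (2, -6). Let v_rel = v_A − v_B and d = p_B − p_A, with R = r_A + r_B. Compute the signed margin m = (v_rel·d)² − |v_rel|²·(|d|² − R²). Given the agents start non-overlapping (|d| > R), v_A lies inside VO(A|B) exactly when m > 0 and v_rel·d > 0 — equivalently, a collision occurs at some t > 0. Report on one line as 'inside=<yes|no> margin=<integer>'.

d = (17, -18),  |d|² = 613;  R = 6+3 = 9,  c = 613−9² = 532
v_rel = (5, -7),  |v_rel|² = 74;  v_rel·d = (5)·(17) + (-7)·(-18) = 211
74·t² − 422·t + 532 = 0  ⇒  m = 211² − 74·532 = 5153
m = 5153 > 0,  v_rel·d = 211 > 0  ⇒  inside

inside=yes margin=5153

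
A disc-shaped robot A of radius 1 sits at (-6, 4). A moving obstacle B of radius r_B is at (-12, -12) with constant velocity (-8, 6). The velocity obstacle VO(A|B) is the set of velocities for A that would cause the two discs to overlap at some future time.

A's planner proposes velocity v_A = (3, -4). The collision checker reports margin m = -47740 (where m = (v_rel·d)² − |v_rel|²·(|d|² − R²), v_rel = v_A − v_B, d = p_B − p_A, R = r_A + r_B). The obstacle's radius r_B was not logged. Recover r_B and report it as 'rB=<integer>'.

m = -47740
d = (-6, -16);  v_rel = (11, -10),  |v_rel|² = 221
v_rel×d = (11)·(-16) − (-10)·(-6) = -236
since m = R²·221 − (-236)²:  R² = (55696 + -47740) / 221 = 36
R = √36 = 6  ⇒  r_B = 6 − 1 = 5

rB=5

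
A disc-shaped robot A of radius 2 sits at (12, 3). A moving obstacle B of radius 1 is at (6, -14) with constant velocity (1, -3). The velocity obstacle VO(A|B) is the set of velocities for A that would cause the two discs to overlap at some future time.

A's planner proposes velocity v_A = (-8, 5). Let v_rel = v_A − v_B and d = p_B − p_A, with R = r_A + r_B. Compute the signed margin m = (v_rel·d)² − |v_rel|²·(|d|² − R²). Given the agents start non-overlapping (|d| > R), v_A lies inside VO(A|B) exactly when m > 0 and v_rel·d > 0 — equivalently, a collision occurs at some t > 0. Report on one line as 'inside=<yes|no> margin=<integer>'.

d = (-6, -17),  |d|² = 325;  R = 2+1 = 3,  c = 325−3² = 316
v_rel = (-9, 8),  |v_rel|² = 145;  v_rel·d = (-9)·(-6) + (8)·(-17) = -82
145·t² + 164·t + 316 = 0  ⇒  m = (-82)² − 145·316 = -39096
m = -39096 < 0,  v_rel·d = -82 < 0  ⇒  outside

inside=no margin=-39096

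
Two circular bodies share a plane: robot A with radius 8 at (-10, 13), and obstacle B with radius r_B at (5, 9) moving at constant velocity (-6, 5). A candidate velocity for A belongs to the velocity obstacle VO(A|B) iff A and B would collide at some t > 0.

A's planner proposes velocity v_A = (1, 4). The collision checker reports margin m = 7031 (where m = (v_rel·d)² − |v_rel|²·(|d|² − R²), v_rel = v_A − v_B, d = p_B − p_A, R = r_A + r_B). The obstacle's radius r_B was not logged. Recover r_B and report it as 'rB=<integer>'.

m = 7031
d = (15, -4);  v_rel = (7, -1),  |v_rel|² = 50
v_rel×d = (7)·(-4) − (-1)·(15) = -13
since m = R²·50 − (-13)²:  R² = (169 + 7031) / 50 = 144
R = √144 = 12  ⇒  r_B = 12 − 8 = 4

rB=4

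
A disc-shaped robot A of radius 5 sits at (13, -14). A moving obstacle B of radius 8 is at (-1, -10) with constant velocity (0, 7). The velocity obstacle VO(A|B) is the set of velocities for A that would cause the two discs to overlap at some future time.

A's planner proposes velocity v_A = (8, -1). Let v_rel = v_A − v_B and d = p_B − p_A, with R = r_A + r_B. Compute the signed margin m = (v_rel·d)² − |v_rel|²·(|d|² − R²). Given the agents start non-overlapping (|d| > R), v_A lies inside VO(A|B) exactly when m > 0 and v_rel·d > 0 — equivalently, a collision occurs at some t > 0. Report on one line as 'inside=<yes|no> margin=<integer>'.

d = (-14, 4),  |d|² = 212;  R = 5+8 = 13,  c = 212−13² = 43
v_rel = (8, -8),  |v_rel|² = 128;  v_rel·d = (8)·(-14) + (-8)·(4) = -144
128·t² + 288·t + 43 = 0  ⇒  m = (-144)² − 128·43 = 15232
m = 15232 > 0,  v_rel·d = -144 < 0  ⇒  outside

inside=no margin=15232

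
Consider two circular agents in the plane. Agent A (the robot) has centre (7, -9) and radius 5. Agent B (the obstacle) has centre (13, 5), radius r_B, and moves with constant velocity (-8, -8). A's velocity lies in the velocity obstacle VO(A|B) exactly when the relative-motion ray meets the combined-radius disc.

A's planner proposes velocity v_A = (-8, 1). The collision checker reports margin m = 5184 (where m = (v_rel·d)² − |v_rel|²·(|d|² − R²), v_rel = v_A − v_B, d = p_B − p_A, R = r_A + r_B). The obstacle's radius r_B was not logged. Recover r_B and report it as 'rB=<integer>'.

m = 5184
d = (6, 14);  v_rel = (0, 9),  |v_rel|² = 81
v_rel×d = (0)·(14) − (9)·(6) = -54
since m = R²·81 − (-54)²:  R² = (2916 + 5184) / 81 = 100
R = √100 = 10  ⇒  r_B = 10 − 5 = 5

rB=5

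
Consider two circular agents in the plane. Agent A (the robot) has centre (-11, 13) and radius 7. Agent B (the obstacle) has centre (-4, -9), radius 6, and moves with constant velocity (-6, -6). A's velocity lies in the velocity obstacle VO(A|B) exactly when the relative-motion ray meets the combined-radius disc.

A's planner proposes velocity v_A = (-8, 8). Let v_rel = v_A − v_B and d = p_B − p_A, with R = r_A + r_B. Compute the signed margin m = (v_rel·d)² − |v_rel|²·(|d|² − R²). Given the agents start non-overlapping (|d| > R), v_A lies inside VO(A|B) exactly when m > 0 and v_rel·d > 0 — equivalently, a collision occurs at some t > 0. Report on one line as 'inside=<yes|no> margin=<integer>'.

d = (7, -22),  |d|² = 533;  R = 7+6 = 13,  c = 533−13² = 364
v_rel = (-2, 14),  |v_rel|² = 200;  v_rel·d = (-2)·(7) + (14)·(-22) = -322
200·t² + 644·t + 364 = 0  ⇒  m = (-322)² − 200·364 = 30884
m = 30884 > 0,  v_rel·d = -322 < 0  ⇒  outside

inside=no margin=30884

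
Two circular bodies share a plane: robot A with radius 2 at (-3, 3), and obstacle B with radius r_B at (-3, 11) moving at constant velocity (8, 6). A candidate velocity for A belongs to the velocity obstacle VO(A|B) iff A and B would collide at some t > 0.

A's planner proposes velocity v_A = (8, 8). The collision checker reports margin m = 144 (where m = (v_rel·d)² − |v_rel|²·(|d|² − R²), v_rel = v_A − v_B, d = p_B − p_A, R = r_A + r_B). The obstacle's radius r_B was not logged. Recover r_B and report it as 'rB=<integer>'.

m = 144
d = (0, 8);  v_rel = (0, 2),  |v_rel|² = 4
v_rel×d = (0)·(8) − (2)·(0) = 0
since m = R²·4 − 0²:  R² = (0 + 144) / 4 = 36
R = √36 = 6  ⇒  r_B = 6 − 2 = 4

rB=4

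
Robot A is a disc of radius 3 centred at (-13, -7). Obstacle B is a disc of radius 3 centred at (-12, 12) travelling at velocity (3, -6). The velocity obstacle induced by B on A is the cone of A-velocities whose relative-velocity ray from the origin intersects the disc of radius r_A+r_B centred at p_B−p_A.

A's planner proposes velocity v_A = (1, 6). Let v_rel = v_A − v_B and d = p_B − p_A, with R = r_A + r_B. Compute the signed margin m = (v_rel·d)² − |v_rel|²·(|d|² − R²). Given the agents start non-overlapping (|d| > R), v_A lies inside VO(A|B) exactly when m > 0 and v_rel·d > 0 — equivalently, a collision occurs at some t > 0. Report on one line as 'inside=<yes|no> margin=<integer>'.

d = (1, 19),  |d|² = 362;  R = 3+3 = 6,  c = 362−6² = 326
v_rel = (-2, 12),  |v_rel|² = 148;  v_rel·d = (-2)·(1) + (12)·(19) = 226
148·t² − 452·t + 326 = 0  ⇒  m = 226² − 148·326 = 2828
m = 2828 > 0,  v_rel·d = 226 > 0  ⇒  inside

inside=yes margin=2828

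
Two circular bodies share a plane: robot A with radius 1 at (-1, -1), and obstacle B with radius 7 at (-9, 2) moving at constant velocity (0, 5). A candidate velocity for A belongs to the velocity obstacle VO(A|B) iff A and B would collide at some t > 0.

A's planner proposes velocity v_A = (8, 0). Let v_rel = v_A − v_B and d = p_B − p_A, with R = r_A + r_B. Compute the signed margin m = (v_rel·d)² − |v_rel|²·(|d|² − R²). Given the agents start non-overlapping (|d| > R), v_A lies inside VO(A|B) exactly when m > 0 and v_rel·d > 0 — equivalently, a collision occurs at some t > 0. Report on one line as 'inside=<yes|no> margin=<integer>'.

d = (-8, 3),  |d|² = 73;  R = 1+7 = 8,  c = 73−8² = 9
v_rel = (8, -5),  |v_rel|² = 89;  v_rel·d = (8)·(-8) + (-5)·(3) = -79
89·t² + 158·t + 9 = 0  ⇒  m = (-79)² − 89·9 = 5440
m = 5440 > 0,  v_rel·d = -79 < 0  ⇒  outside

inside=no margin=5440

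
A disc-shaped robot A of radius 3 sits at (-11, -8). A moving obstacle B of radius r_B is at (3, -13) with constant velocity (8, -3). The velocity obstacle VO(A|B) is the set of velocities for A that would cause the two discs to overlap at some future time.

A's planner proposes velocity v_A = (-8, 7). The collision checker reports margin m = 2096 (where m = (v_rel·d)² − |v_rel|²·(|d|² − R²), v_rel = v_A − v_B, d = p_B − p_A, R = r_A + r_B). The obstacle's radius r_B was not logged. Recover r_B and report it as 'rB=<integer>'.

m = 2096
d = (14, -5);  v_rel = (-16, 10),  |v_rel|² = 356
v_rel×d = (-16)·(-5) − (10)·(14) = -60
since m = R²·356 − (-60)²:  R² = (3600 + 2096) / 356 = 16
R = √16 = 4  ⇒  r_B = 4 − 3 = 1

rB=1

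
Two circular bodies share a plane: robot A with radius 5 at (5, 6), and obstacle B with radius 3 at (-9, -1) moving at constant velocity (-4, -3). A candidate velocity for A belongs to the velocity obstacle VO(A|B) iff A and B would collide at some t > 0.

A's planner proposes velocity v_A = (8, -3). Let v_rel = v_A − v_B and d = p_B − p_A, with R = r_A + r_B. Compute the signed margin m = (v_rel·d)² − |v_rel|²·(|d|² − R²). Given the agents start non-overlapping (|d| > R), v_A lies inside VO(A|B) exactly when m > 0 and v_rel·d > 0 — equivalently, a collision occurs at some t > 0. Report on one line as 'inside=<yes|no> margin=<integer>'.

d = (-14, -7),  |d|² = 245;  R = 5+3 = 8,  c = 245−8² = 181
v_rel = (12, 0),  |v_rel|² = 144;  v_rel·d = (12)·(-14) + (0)·(-7) = -168
144·t² + 336·t + 181 = 0  ⇒  m = (-168)² − 144·181 = 2160
m = 2160 > 0,  v_rel·d = -168 < 0  ⇒  outside

inside=no margin=2160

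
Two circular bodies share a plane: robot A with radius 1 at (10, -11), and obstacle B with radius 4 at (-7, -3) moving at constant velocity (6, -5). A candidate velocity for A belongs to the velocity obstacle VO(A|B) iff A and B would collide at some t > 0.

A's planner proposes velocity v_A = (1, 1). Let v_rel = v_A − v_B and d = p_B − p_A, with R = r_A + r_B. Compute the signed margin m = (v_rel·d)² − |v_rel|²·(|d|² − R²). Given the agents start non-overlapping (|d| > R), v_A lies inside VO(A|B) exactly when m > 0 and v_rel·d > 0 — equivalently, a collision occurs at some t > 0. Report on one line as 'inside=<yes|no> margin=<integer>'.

d = (-17, 8),  |d|² = 353;  R = 1+4 = 5,  c = 353−5² = 328
v_rel = (-5, 6),  |v_rel|² = 61;  v_rel·d = (-5)·(-17) + (6)·(8) = 133
61·t² − 266·t + 328 = 0  ⇒  m = 133² − 61·328 = -2319
m = -2319 < 0,  v_rel·d = 133 > 0  ⇒  outside

inside=no margin=-2319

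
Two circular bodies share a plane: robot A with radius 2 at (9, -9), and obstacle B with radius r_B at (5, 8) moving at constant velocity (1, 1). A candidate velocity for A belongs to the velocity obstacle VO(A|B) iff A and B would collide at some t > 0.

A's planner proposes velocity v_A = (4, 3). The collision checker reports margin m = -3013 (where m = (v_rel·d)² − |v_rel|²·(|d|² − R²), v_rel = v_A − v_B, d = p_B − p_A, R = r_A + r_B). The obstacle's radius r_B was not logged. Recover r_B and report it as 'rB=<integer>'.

m = -3013
d = (-4, 17);  v_rel = (3, 2),  |v_rel|² = 13
v_rel×d = (3)·(17) − (2)·(-4) = 59
since m = R²·13 − 59²:  R² = (3481 + -3013) / 13 = 36
R = √36 = 6  ⇒  r_B = 6 − 2 = 4

rB=4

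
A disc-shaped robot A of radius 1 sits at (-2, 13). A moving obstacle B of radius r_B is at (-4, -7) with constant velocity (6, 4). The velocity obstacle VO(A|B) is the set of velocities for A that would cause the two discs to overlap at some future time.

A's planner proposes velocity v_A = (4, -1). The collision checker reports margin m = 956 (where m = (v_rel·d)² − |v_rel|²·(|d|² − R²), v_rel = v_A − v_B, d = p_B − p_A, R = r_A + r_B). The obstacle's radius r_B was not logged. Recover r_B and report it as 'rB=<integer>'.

m = 956
d = (-2, -20);  v_rel = (-2, -5),  |v_rel|² = 29
v_rel×d = (-2)·(-20) − (-5)·(-2) = 30
since m = R²·29 − 30²:  R² = (900 + 956) / 29 = 64
R = √64 = 8  ⇒  r_B = 8 − 1 = 7

rB=7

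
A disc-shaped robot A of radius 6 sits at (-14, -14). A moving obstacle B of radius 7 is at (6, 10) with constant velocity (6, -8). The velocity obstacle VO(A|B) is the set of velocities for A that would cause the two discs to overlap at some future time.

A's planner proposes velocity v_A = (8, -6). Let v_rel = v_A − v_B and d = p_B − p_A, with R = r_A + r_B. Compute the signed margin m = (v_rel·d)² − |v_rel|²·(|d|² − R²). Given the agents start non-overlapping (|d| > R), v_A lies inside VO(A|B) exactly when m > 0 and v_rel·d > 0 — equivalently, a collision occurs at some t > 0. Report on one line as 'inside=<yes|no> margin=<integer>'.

d = (20, 24),  |d|² = 976;  R = 6+7 = 13,  c = 976−13² = 807
v_rel = (2, 2),  |v_rel|² = 8;  v_rel·d = (2)·(20) + (2)·(24) = 88
8·t² − 176·t + 807 = 0  ⇒  m = 88² − 8·807 = 1288
m = 1288 > 0,  v_rel·d = 88 > 0  ⇒  inside

inside=yes margin=1288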